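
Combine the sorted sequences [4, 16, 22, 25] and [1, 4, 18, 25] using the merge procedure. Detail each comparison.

Merging process:

Compare 4 vs 1: take 1 from right. Merged: [1]
Compare 4 vs 4: take 4 from left. Merged: [1, 4]
Compare 16 vs 4: take 4 from right. Merged: [1, 4, 4]
Compare 16 vs 18: take 16 from left. Merged: [1, 4, 4, 16]
Compare 22 vs 18: take 18 from right. Merged: [1, 4, 4, 16, 18]
Compare 22 vs 25: take 22 from left. Merged: [1, 4, 4, 16, 18, 22]
Compare 25 vs 25: take 25 from left. Merged: [1, 4, 4, 16, 18, 22, 25]
Append remaining from right: [25]. Merged: [1, 4, 4, 16, 18, 22, 25, 25]

Final merged array: [1, 4, 4, 16, 18, 22, 25, 25]
Total comparisons: 7

The merged array is [1, 4, 4, 16, 18, 22, 25, 25], requiring 7 comparisons. The merge step runs in O(n) time where n is the total number of elements.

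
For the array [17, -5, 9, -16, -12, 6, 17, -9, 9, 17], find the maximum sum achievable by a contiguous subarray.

Using Kadane's algorithm on [17, -5, 9, -16, -12, 6, 17, -9, 9, 17]:

Scanning through the array:
Position 1 (value -5): max_ending_here = 12, max_so_far = 17
Position 2 (value 9): max_ending_here = 21, max_so_far = 21
Position 3 (value -16): max_ending_here = 5, max_so_far = 21
Position 4 (value -12): max_ending_here = -7, max_so_far = 21
Position 5 (value 6): max_ending_here = 6, max_so_far = 21
Position 6 (value 17): max_ending_here = 23, max_so_far = 23
Position 7 (value -9): max_ending_here = 14, max_so_far = 23
Position 8 (value 9): max_ending_here = 23, max_so_far = 23
Position 9 (value 17): max_ending_here = 40, max_so_far = 40

Maximum subarray: [6, 17, -9, 9, 17]
Maximum sum: 40

The maximum subarray is [6, 17, -9, 9, 17] with sum 40. This subarray runs from index 5 to index 9.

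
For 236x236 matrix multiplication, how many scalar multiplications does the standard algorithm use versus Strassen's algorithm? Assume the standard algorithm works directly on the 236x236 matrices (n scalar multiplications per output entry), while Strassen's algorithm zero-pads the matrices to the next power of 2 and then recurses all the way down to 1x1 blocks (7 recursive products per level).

Matrix multiplication for 236x236 matrices:

Strassen's algorithm requires power-of-2 dimensions. Pad 236x236 to 256x256 (next power of 2).

Standard algorithm: 236^3 = 13144256 multiplications
Strassen's algorithm: 7^(log2(256)) = 7^8 = 5764801 multiplications
Savings: 13144256 - 5764801 = 7379455 multiplications

Standard: 13144256 multiplications (236^3). Strassen: 5764801 multiplications (7^8, after padding to 256x256). Strassen reduces 8 recursive multiplications to 7 at each level.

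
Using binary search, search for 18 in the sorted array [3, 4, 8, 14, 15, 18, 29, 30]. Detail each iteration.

Binary search for 18 in [3, 4, 8, 14, 15, 18, 29, 30]:

lo=0, hi=7, mid=3, arr[mid]=14 -> 14 < 18, search right half
lo=4, hi=7, mid=5, arr[mid]=18 -> Found target at index 5!

Binary search finds 18 at index 5 after 2 comparisons. The search repeatedly halves the search space by comparing with the middle element.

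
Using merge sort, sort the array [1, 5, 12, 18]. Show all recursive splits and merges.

Merge sort trace:

Split: [1, 5, 12, 18] -> [1, 5] and [12, 18]
  Split: [1, 5] -> [1] and [5]
  Merge: [1] + [5] -> [1, 5]
  Split: [12, 18] -> [12] and [18]
  Merge: [12] + [18] -> [12, 18]
Merge: [1, 5] + [12, 18] -> [1, 5, 12, 18]

Final sorted array: [1, 5, 12, 18]

The merge sort proceeds by recursively splitting the array and merging sorted halves.
After all merges, the sorted array is [1, 5, 12, 18].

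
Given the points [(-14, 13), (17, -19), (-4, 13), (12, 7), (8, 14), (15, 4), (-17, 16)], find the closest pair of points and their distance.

Computing all pairwise distances among 7 points:

d((-14, 13), (17, -19)) = 44.5533
d((-14, 13), (-4, 13)) = 10.0
d((-14, 13), (12, 7)) = 26.6833
d((-14, 13), (8, 14)) = 22.0227
d((-14, 13), (15, 4)) = 30.3645
d((-14, 13), (-17, 16)) = 4.2426 <-- minimum
d((17, -19), (-4, 13)) = 38.2753
d((17, -19), (12, 7)) = 26.4764
d((17, -19), (8, 14)) = 34.2053
d((17, -19), (15, 4)) = 23.0868
d((17, -19), (-17, 16)) = 48.7955
d((-4, 13), (12, 7)) = 17.088
d((-4, 13), (8, 14)) = 12.0416
d((-4, 13), (15, 4)) = 21.0238
d((-4, 13), (-17, 16)) = 13.3417
d((12, 7), (8, 14)) = 8.0623
d((12, 7), (15, 4)) = 4.2426 <-- minimum
d((12, 7), (-17, 16)) = 30.3645
d((8, 14), (15, 4)) = 12.2066
d((8, 14), (-17, 16)) = 25.0799
d((15, 4), (-17, 16)) = 34.176

Minimum distance: 4.2426 (tie among 2 pairs: (-14, 13) and (-17, 16); (12, 7) and (15, 4))

The minimum Euclidean distance is 4.2426. There is a tie: 2 pairs achieve this minimum — (-14, 13) and (-17, 16); (12, 7) and (15, 4). Any of these is a valid closest pair. For 7 points, brute-force pairwise comparison is shown above. For large n, the divide-and-conquer algorithm (sort by x, recurse on halves, check the dividing strip) achieves O(n log n).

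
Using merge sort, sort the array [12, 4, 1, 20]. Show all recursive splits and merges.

Merge sort trace:

Split: [12, 4, 1, 20] -> [12, 4] and [1, 20]
  Split: [12, 4] -> [12] and [4]
  Merge: [12] + [4] -> [4, 12]
  Split: [1, 20] -> [1] and [20]
  Merge: [1] + [20] -> [1, 20]
Merge: [4, 12] + [1, 20] -> [1, 4, 12, 20]

Final sorted array: [1, 4, 12, 20]

The merge sort proceeds by recursively splitting the array and merging sorted halves.
After all merges, the sorted array is [1, 4, 12, 20].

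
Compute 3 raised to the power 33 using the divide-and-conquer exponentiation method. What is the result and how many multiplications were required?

Computing 3^33 by squaring (build up from 3^1; each line after the first costs one multiplication):

3^1 = 3
3^2 = (3^1)^2 = 3^2 = 9
3^4 = (3^2)^2 = 9^2 = 81
3^8 = (3^4)^2 = 81^2 = 6561
3^16 = (3^8)^2 = 6561^2 = 43046721
3^32 = (3^16)^2 = 43046721^2 = 1853020188851841
3^33 = 3 * 3^32 = 3 * 1853020188851841 = 5559060566555523

Result: 5559060566555523
Multiplications needed: 6 (6 lines after 3^1)

3^33 = 5559060566555523. Using exponentiation by squaring, this requires 6 multiplications. The key idea: if the exponent is even, square the half-power; if odd, multiply by the base once.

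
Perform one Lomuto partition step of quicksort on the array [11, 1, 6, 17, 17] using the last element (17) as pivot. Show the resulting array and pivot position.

Lomuto partition with pivot = 17:

Initial array: [11, 1, 6, 17, 17]

arr[0]=11 <= 17: swap with position 0, array becomes [11, 1, 6, 17, 17]
arr[1]=1 <= 17: swap with position 1, array becomes [11, 1, 6, 17, 17]
arr[2]=6 <= 17: swap with position 2, array becomes [11, 1, 6, 17, 17]
arr[3]=17 <= 17: swap with position 3, array becomes [11, 1, 6, 17, 17]

Place pivot at position 4: [11, 1, 6, 17, 17]
Pivot position: 4

After partitioning with pivot 17, the array becomes [11, 1, 6, 17, 17]. The pivot is placed at index 4. All elements to the left of the pivot are <= 17, and all elements to the right are > 17.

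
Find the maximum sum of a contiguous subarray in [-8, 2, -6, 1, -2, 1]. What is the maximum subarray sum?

Using Kadane's algorithm on [-8, 2, -6, 1, -2, 1]:

Scanning through the array:
Position 1 (value 2): max_ending_here = 2, max_so_far = 2
Position 2 (value -6): max_ending_here = -4, max_so_far = 2
Position 3 (value 1): max_ending_here = 1, max_so_far = 2
Position 4 (value -2): max_ending_here = -1, max_so_far = 2
Position 5 (value 1): max_ending_here = 1, max_so_far = 2

Maximum subarray: [2]
Maximum sum: 2

The maximum subarray is [2] with sum 2. This subarray runs from index 1 to index 1.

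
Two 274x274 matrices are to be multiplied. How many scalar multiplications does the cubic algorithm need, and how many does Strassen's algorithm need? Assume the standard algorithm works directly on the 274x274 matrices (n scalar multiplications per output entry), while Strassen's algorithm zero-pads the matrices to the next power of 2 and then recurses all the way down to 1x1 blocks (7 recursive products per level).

Matrix multiplication for 274x274 matrices:

Strassen's algorithm requires power-of-2 dimensions. Pad 274x274 to 512x512 (next power of 2).

Standard algorithm: 274^3 = 20570824 multiplications
Strassen's algorithm: 7^(log2(512)) = 7^9 = 40353607 multiplications
Difference: 20570824 - 40353607 = -19782783 (Strassen uses MORE here due to padding overhead — for small or just-over-power-of-2 n, padding can outweigh the per-level savings)

Standard: 20570824 multiplications (274^3). Strassen: 40353607 multiplications (7^9, after padding to 512x512). Strassen reduces 8 recursive multiplications to 7 at each level.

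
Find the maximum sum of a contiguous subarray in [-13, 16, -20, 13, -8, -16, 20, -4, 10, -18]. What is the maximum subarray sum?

Using Kadane's algorithm on [-13, 16, -20, 13, -8, -16, 20, -4, 10, -18]:

Scanning through the array:
Position 1 (value 16): max_ending_here = 16, max_so_far = 16
Position 2 (value -20): max_ending_here = -4, max_so_far = 16
Position 3 (value 13): max_ending_here = 13, max_so_far = 16
Position 4 (value -8): max_ending_here = 5, max_so_far = 16
Position 5 (value -16): max_ending_here = -11, max_so_far = 16
Position 6 (value 20): max_ending_here = 20, max_so_far = 20
Position 7 (value -4): max_ending_here = 16, max_so_far = 20
Position 8 (value 10): max_ending_here = 26, max_so_far = 26
Position 9 (value -18): max_ending_here = 8, max_so_far = 26

Maximum subarray: [20, -4, 10]
Maximum sum: 26

The maximum subarray is [20, -4, 10] with sum 26. This subarray runs from index 6 to index 8.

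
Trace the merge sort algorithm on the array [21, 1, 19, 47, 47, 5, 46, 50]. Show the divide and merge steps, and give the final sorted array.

Merge sort trace:

Split: [21, 1, 19, 47, 47, 5, 46, 50] -> [21, 1, 19, 47] and [47, 5, 46, 50]
  Split: [21, 1, 19, 47] -> [21, 1] and [19, 47]
    Split: [21, 1] -> [21] and [1]
    Merge: [21] + [1] -> [1, 21]
    Split: [19, 47] -> [19] and [47]
    Merge: [19] + [47] -> [19, 47]
  Merge: [1, 21] + [19, 47] -> [1, 19, 21, 47]
  Split: [47, 5, 46, 50] -> [47, 5] and [46, 50]
    Split: [47, 5] -> [47] and [5]
    Merge: [47] + [5] -> [5, 47]
    Split: [46, 50] -> [46] and [50]
    Merge: [46] + [50] -> [46, 50]
  Merge: [5, 47] + [46, 50] -> [5, 46, 47, 50]
Merge: [1, 19, 21, 47] + [5, 46, 47, 50] -> [1, 5, 19, 21, 46, 47, 47, 50]

Final sorted array: [1, 5, 19, 21, 46, 47, 47, 50]

The merge sort proceeds by recursively splitting the array and merging sorted halves.
After all merges, the sorted array is [1, 5, 19, 21, 46, 47, 47, 50].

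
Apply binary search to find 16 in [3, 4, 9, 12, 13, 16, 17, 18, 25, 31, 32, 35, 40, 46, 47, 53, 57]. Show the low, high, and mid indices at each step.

Binary search for 16 in [3, 4, 9, 12, 13, 16, 17, 18, 25, 31, 32, 35, 40, 46, 47, 53, 57]:

lo=0, hi=16, mid=8, arr[mid]=25 -> 25 > 16, search left half
lo=0, hi=7, mid=3, arr[mid]=12 -> 12 < 16, search right half
lo=4, hi=7, mid=5, arr[mid]=16 -> Found target at index 5!

Binary search finds 16 at index 5 after 3 comparisons. The search repeatedly halves the search space by comparing with the middle element.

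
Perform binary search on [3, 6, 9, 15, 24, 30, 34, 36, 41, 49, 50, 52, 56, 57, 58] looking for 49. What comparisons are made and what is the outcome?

Binary search for 49 in [3, 6, 9, 15, 24, 30, 34, 36, 41, 49, 50, 52, 56, 57, 58]:

lo=0, hi=14, mid=7, arr[mid]=36 -> 36 < 49, search right half
lo=8, hi=14, mid=11, arr[mid]=52 -> 52 > 49, search left half
lo=8, hi=10, mid=9, arr[mid]=49 -> Found target at index 9!

Binary search finds 49 at index 9 after 3 comparisons. The search repeatedly halves the search space by comparing with the middle element.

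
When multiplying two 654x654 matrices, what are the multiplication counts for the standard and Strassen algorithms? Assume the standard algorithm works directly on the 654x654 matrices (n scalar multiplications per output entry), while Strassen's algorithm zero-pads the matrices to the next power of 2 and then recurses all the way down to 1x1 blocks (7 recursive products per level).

Matrix multiplication for 654x654 matrices:

Strassen's algorithm requires power-of-2 dimensions. Pad 654x654 to 1024x1024 (next power of 2).

Standard algorithm: 654^3 = 279726264 multiplications
Strassen's algorithm: 7^(log2(1024)) = 7^10 = 282475249 multiplications
Difference: 279726264 - 282475249 = -2748985 (Strassen uses MORE here due to padding overhead — for small or just-over-power-of-2 n, padding can outweigh the per-level savings)

Standard: 279726264 multiplications (654^3). Strassen: 282475249 multiplications (7^10, after padding to 1024x1024). Strassen reduces 8 recursive multiplications to 7 at each level.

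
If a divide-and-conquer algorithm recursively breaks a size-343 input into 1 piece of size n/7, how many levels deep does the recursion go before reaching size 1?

For divide and conquer with division factor 7:

Problem sizes at each level:
Level 0: 343
Level 1: 49
Level 2: 7
Level 3: 1

The root is level 0 and the size-1 base case is level 3 (the tree spans levels 0 through 3, i.e. 4 levels counting the root), so the depth is the number of divisions: log_7(343) = 3

The recursion tree depth is log_7(343) = 3. At each level, the problem size is divided by 7, so it takes 3 divisions to reduce to a base case of size 1. The algorithm makes 1 recursive call at each level.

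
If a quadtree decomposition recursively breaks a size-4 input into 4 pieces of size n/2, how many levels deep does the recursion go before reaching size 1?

For divide and conquer with division factor 2:

Problem sizes at each level:
Level 0: 4
Level 1: 2
Level 2: 1

The root is level 0 and the size-1 base case is level 2 (the tree spans levels 0 through 2, i.e. 3 levels counting the root), so the depth is the number of divisions: log_2(4) = 2

The recursion tree depth is log_2(4) = 2. At each level, the problem size is divided by 2, so it takes 2 divisions to reduce to a base case of size 1. The algorithm makes 4 recursive calls at each level.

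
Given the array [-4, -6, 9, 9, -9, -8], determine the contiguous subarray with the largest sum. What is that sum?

Using Kadane's algorithm on [-4, -6, 9, 9, -9, -8]:

Scanning through the array:
Position 1 (value -6): max_ending_here = -6, max_so_far = -4
Position 2 (value 9): max_ending_here = 9, max_so_far = 9
Position 3 (value 9): max_ending_here = 18, max_so_far = 18
Position 4 (value -9): max_ending_here = 9, max_so_far = 18
Position 5 (value -8): max_ending_here = 1, max_so_far = 18

Maximum subarray: [9, 9]
Maximum sum: 18

The maximum subarray is [9, 9] with sum 18. This subarray runs from index 2 to index 3.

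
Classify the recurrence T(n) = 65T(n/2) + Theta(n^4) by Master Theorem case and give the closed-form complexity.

Master Theorem for T(n) = 65T(n/2) + O(n^4):

a = 65, b = 2, c = 4
log_b(a) = log_2(65) = 6.0224

Case 1: c = 4 < log_2(65) = 6.0224
T(n) = O(n^(log_2 65))

For T(n) = 65T(n/2) + O(n^4): log_2(65) = 6.0224. This is Case 1 of the Master Theorem (c < log_b(a), work dominated by leaves), giving O(n^(log_2 65)).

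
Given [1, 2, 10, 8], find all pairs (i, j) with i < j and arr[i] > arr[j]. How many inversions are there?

Finding inversions in [1, 2, 10, 8]:

(2, 3): arr[2]=10 > arr[3]=8

Total inversions: 1

The array has 1 inversion(s): (2,3). Each pair (i,j) satisfies i < j and arr[i] > arr[j].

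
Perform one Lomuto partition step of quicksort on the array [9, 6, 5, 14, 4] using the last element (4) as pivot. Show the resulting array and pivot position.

Lomuto partition with pivot = 4:

Initial array: [9, 6, 5, 14, 4]

arr[0]=9 > 4: no swap
arr[1]=6 > 4: no swap
arr[2]=5 > 4: no swap
arr[3]=14 > 4: no swap

Place pivot at position 0: [4, 6, 5, 14, 9]
Pivot position: 0

After partitioning with pivot 4, the array becomes [4, 6, 5, 14, 9]. The pivot is placed at index 0. All elements to the left of the pivot are <= 4, and all elements to the right are > 4.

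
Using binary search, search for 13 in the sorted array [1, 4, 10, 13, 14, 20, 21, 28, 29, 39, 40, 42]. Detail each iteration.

Binary search for 13 in [1, 4, 10, 13, 14, 20, 21, 28, 29, 39, 40, 42]:

lo=0, hi=11, mid=5, arr[mid]=20 -> 20 > 13, search left half
lo=0, hi=4, mid=2, arr[mid]=10 -> 10 < 13, search right half
lo=3, hi=4, mid=3, arr[mid]=13 -> Found target at index 3!

Binary search finds 13 at index 3 after 3 comparisons. The search repeatedly halves the search space by comparing with the middle element.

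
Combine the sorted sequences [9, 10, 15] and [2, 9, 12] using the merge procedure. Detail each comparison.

Merging process:

Compare 9 vs 2: take 2 from right. Merged: [2]
Compare 9 vs 9: take 9 from left. Merged: [2, 9]
Compare 10 vs 9: take 9 from right. Merged: [2, 9, 9]
Compare 10 vs 12: take 10 from left. Merged: [2, 9, 9, 10]
Compare 15 vs 12: take 12 from right. Merged: [2, 9, 9, 10, 12]
Append remaining from left: [15]. Merged: [2, 9, 9, 10, 12, 15]

Final merged array: [2, 9, 9, 10, 12, 15]
Total comparisons: 5

The merged array is [2, 9, 9, 10, 12, 15], requiring 5 comparisons. The merge step runs in O(n) time where n is the total number of elements.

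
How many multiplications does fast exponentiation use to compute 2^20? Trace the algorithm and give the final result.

Computing 2^20 by squaring (build up from 2^1; each line after the first costs one multiplication):

2^1 = 2
2^2 = (2^1)^2 = 2^2 = 4
2^4 = (2^2)^2 = 4^2 = 16
2^5 = 2 * 2^4 = 2 * 16 = 32
2^10 = (2^5)^2 = 32^2 = 1024
2^20 = (2^10)^2 = 1024^2 = 1048576

Result: 1048576
Multiplications needed: 5 (5 lines after 2^1)

2^20 = 1048576. Using exponentiation by squaring, this requires 5 multiplications. The key idea: if the exponent is even, square the half-power; if odd, multiply by the base once.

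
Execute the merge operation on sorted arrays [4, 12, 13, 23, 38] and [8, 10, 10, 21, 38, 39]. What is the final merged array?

Merging process:

Compare 4 vs 8: take 4 from left. Merged: [4]
Compare 12 vs 8: take 8 from right. Merged: [4, 8]
Compare 12 vs 10: take 10 from right. Merged: [4, 8, 10]
Compare 12 vs 10: take 10 from right. Merged: [4, 8, 10, 10]
Compare 12 vs 21: take 12 from left. Merged: [4, 8, 10, 10, 12]
Compare 13 vs 21: take 13 from left. Merged: [4, 8, 10, 10, 12, 13]
Compare 23 vs 21: take 21 from right. Merged: [4, 8, 10, 10, 12, 13, 21]
Compare 23 vs 38: take 23 from left. Merged: [4, 8, 10, 10, 12, 13, 21, 23]
Compare 38 vs 38: take 38 from left. Merged: [4, 8, 10, 10, 12, 13, 21, 23, 38]
Append remaining from right: [38, 39]. Merged: [4, 8, 10, 10, 12, 13, 21, 23, 38, 38, 39]

Final merged array: [4, 8, 10, 10, 12, 13, 21, 23, 38, 38, 39]
Total comparisons: 9

The merged array is [4, 8, 10, 10, 12, 13, 21, 23, 38, 38, 39], requiring 9 comparisons. The merge step runs in O(n) time where n is the total number of elements.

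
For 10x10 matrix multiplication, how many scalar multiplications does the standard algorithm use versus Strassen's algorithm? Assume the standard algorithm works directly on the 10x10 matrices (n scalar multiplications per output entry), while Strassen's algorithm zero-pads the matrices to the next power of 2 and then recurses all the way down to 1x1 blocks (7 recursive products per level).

Matrix multiplication for 10x10 matrices:

Strassen's algorithm requires power-of-2 dimensions. Pad 10x10 to 16x16 (next power of 2).

Standard algorithm: 10^3 = 1000 multiplications
Strassen's algorithm: 7^(log2(16)) = 7^4 = 2401 multiplications
Difference: 1000 - 2401 = -1401 (Strassen uses MORE here due to padding overhead — for small or just-over-power-of-2 n, padding can outweigh the per-level savings)

Standard: 1000 multiplications (10^3). Strassen: 2401 multiplications (7^4, after padding to 16x16). Strassen reduces 8 recursive multiplications to 7 at each level.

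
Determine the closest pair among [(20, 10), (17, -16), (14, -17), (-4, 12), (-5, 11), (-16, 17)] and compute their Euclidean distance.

Computing all pairwise distances among 6 points:

d((20, 10), (17, -16)) = 26.1725
d((20, 10), (14, -17)) = 27.6586
d((20, 10), (-4, 12)) = 24.0832
d((20, 10), (-5, 11)) = 25.02
d((20, 10), (-16, 17)) = 36.6742
d((17, -16), (14, -17)) = 3.1623
d((17, -16), (-4, 12)) = 35.0
d((17, -16), (-5, 11)) = 34.8281
d((17, -16), (-16, 17)) = 46.669
d((14, -17), (-4, 12)) = 34.1321
d((14, -17), (-5, 11)) = 33.8378
d((14, -17), (-16, 17)) = 45.3431
d((-4, 12), (-5, 11)) = 1.4142 <-- minimum
d((-4, 12), (-16, 17)) = 13.0
d((-5, 11), (-16, 17)) = 12.53

Closest pair: (-4, 12) and (-5, 11) with distance 1.4142

The closest pair is (-4, 12) and (-5, 11) with Euclidean distance 1.4142. For 6 points, brute-force pairwise comparison is shown above. For large n, the divide-and-conquer algorithm (sort by x, recurse on halves, check the dividing strip) achieves O(n log n).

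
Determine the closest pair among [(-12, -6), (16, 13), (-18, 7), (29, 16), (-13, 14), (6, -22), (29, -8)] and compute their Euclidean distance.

Computing all pairwise distances among 7 points:

d((-12, -6), (16, 13)) = 33.8378
d((-12, -6), (-18, 7)) = 14.3178
d((-12, -6), (29, 16)) = 46.5296
d((-12, -6), (-13, 14)) = 20.025
d((-12, -6), (6, -22)) = 24.0832
d((-12, -6), (29, -8)) = 41.0488
d((16, 13), (-18, 7)) = 34.5254
d((16, 13), (29, 16)) = 13.3417
d((16, 13), (-13, 14)) = 29.0172
d((16, 13), (6, -22)) = 36.4005
d((16, 13), (29, -8)) = 24.6982
d((-18, 7), (29, 16)) = 47.8539
d((-18, 7), (-13, 14)) = 8.6023 <-- minimum
d((-18, 7), (6, -22)) = 37.6431
d((-18, 7), (29, -8)) = 49.3356
d((29, 16), (-13, 14)) = 42.0476
d((29, 16), (6, -22)) = 44.4185
d((29, 16), (29, -8)) = 24.0
d((-13, 14), (6, -22)) = 40.7063
d((-13, 14), (29, -8)) = 47.4131
d((6, -22), (29, -8)) = 26.9258

Closest pair: (-18, 7) and (-13, 14) with distance 8.6023

The closest pair is (-18, 7) and (-13, 14) with Euclidean distance 8.6023. For 7 points, brute-force pairwise comparison is shown above. For large n, the divide-and-conquer algorithm (sort by x, recurse on halves, check the dividing strip) achieves O(n log n).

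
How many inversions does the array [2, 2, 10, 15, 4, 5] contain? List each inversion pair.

Finding inversions in [2, 2, 10, 15, 4, 5]:

(2, 4): arr[2]=10 > arr[4]=4
(2, 5): arr[2]=10 > arr[5]=5
(3, 4): arr[3]=15 > arr[4]=4
(3, 5): arr[3]=15 > arr[5]=5

Total inversions: 4

The array has 4 inversion(s): (2,4), (2,5), (3,4), (3,5). Each pair (i,j) satisfies i < j and arr[i] > arr[j].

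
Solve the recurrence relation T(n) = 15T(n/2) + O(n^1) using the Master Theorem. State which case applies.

Master Theorem for T(n) = 15T(n/2) + O(n^1):

a = 15, b = 2, c = 1
log_b(a) = log_2(15) = 3.9069

Case 1: c = 1 < log_2(15) = 3.9069
T(n) = O(n^(log_2 15))

For T(n) = 15T(n/2) + O(n^1): log_2(15) = 3.9069. This is Case 1 of the Master Theorem (c < log_b(a), work dominated by leaves), giving O(n^(log_2 15)).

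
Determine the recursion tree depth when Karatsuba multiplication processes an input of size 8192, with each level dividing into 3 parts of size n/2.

For divide and conquer with division factor 2:

Problem sizes at each level:
Level 0: 8192
Level 1: 4096
Level 2: 2048
Level 3: 1024
Level 4: 512
Level 5: 256
Level 6: 128
Level 7: 64
Level 8: 32
Level 9: 16
Level 10: 8
Level 11: 4
Level 12: 2
Level 13: 1

The root is level 0 and the size-1 base case is level 13 (the tree spans levels 0 through 13, i.e. 14 levels counting the root), so the depth is the number of divisions: log_2(8192) = 13

The recursion tree depth is log_2(8192) = 13. At each level, the problem size is divided by 2, so it takes 13 divisions to reduce to a base case of size 1. The algorithm makes 3 recursive calls at each level.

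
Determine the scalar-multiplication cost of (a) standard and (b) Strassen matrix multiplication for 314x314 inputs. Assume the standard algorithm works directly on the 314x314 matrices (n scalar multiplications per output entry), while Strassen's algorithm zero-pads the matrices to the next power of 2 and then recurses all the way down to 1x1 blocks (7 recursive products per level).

Matrix multiplication for 314x314 matrices:

Strassen's algorithm requires power-of-2 dimensions. Pad 314x314 to 512x512 (next power of 2).

Standard algorithm: 314^3 = 30959144 multiplications
Strassen's algorithm: 7^(log2(512)) = 7^9 = 40353607 multiplications
Difference: 30959144 - 40353607 = -9394463 (Strassen uses MORE here due to padding overhead — for small or just-over-power-of-2 n, padding can outweigh the per-level savings)

Standard: 30959144 multiplications (314^3). Strassen: 40353607 multiplications (7^9, after padding to 512x512). Strassen reduces 8 recursive multiplications to 7 at each level.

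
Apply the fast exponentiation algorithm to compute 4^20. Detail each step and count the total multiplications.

Computing 4^20 by squaring (build up from 4^1; each line after the first costs one multiplication):

4^1 = 4
4^2 = (4^1)^2 = 4^2 = 16
4^4 = (4^2)^2 = 16^2 = 256
4^5 = 4 * 4^4 = 4 * 256 = 1024
4^10 = (4^5)^2 = 1024^2 = 1048576
4^20 = (4^10)^2 = 1048576^2 = 1099511627776

Result: 1099511627776
Multiplications needed: 5 (5 lines after 4^1)

4^20 = 1099511627776. Using exponentiation by squaring, this requires 5 multiplications. The key idea: if the exponent is even, square the half-power; if odd, multiply by the base once.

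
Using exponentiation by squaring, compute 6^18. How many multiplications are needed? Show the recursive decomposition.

Computing 6^18 by squaring (build up from 6^1; each line after the first costs one multiplication):

6^1 = 6
6^2 = (6^1)^2 = 6^2 = 36
6^4 = (6^2)^2 = 36^2 = 1296
6^8 = (6^4)^2 = 1296^2 = 1679616
6^9 = 6 * 6^8 = 6 * 1679616 = 10077696
6^18 = (6^9)^2 = 10077696^2 = 101559956668416

Result: 101559956668416
Multiplications needed: 5 (5 lines after 6^1)

6^18 = 101559956668416. Using exponentiation by squaring, this requires 5 multiplications. The key idea: if the exponent is even, square the half-power; if odd, multiply by the base once.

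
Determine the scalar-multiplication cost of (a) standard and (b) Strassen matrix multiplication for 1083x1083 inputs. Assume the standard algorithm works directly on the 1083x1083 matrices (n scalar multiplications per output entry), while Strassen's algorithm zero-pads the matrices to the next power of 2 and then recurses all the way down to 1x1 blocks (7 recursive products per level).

Matrix multiplication for 1083x1083 matrices:

Strassen's algorithm requires power-of-2 dimensions. Pad 1083x1083 to 2048x2048 (next power of 2).

Standard algorithm: 1083^3 = 1270238787 multiplications
Strassen's algorithm: 7^(log2(2048)) = 7^11 = 1977326743 multiplications
Difference: 1270238787 - 1977326743 = -707087956 (Strassen uses MORE here due to padding overhead — for small or just-over-power-of-2 n, padding can outweigh the per-level savings)

Standard: 1270238787 multiplications (1083^3). Strassen: 1977326743 multiplications (7^11, after padding to 2048x2048). Strassen reduces 8 recursive multiplications to 7 at each level.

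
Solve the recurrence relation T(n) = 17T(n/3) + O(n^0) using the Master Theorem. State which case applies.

Master Theorem for T(n) = 17T(n/3) + O(n^0):

a = 17, b = 3, c = 0
log_b(a) = log_3(17) = 2.5789

Case 1: c = 0 < log_3(17) = 2.5789
T(n) = O(n^(log_3 17))

For T(n) = 17T(n/3) + O(n^0): log_3(17) = 2.5789. This is Case 1 of the Master Theorem (c < log_b(a), work dominated by leaves), giving O(n^(log_3 17)).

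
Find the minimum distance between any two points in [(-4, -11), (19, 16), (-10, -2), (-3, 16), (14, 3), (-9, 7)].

Computing all pairwise distances among 6 points:

d((-4, -11), (19, 16)) = 35.4683
d((-4, -11), (-10, -2)) = 10.8167
d((-4, -11), (-3, 16)) = 27.0185
d((-4, -11), (14, 3)) = 22.8035
d((-4, -11), (-9, 7)) = 18.6815
d((19, 16), (-10, -2)) = 34.1321
d((19, 16), (-3, 16)) = 22.0
d((19, 16), (14, 3)) = 13.9284
d((19, 16), (-9, 7)) = 29.4109
d((-10, -2), (-3, 16)) = 19.3132
d((-10, -2), (14, 3)) = 24.5153
d((-10, -2), (-9, 7)) = 9.0554 <-- minimum
d((-3, 16), (14, 3)) = 21.4009
d((-3, 16), (-9, 7)) = 10.8167
d((14, 3), (-9, 7)) = 23.3452

Closest pair: (-10, -2) and (-9, 7) with distance 9.0554

The closest pair is (-10, -2) and (-9, 7) with Euclidean distance 9.0554. For 6 points, brute-force pairwise comparison is shown above. For large n, the divide-and-conquer algorithm (sort by x, recurse on halves, check the dividing strip) achieves O(n log n).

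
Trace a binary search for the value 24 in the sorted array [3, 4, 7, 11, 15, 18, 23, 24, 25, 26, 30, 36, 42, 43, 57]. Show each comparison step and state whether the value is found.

Binary search for 24 in [3, 4, 7, 11, 15, 18, 23, 24, 25, 26, 30, 36, 42, 43, 57]:

lo=0, hi=14, mid=7, arr[mid]=24 -> Found target at index 7!

Binary search finds 24 at index 7 after 1 comparisons. The search repeatedly halves the search space by comparing with the middle element.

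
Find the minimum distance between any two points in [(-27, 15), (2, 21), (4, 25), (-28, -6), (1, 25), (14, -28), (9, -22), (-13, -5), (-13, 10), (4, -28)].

Computing all pairwise distances among 10 points:

d((-27, 15), (2, 21)) = 29.6142
d((-27, 15), (4, 25)) = 32.573
d((-27, 15), (-28, -6)) = 21.0238
d((-27, 15), (1, 25)) = 29.7321
d((-27, 15), (14, -28)) = 59.4138
d((-27, 15), (9, -22)) = 51.6236
d((-27, 15), (-13, -5)) = 24.4131
d((-27, 15), (-13, 10)) = 14.8661
d((-27, 15), (4, -28)) = 53.0094
d((2, 21), (4, 25)) = 4.4721
d((2, 21), (-28, -6)) = 40.3609
d((2, 21), (1, 25)) = 4.1231
d((2, 21), (14, -28)) = 50.448
d((2, 21), (9, -22)) = 43.566
d((2, 21), (-13, -5)) = 30.0167
d((2, 21), (-13, 10)) = 18.6011
d((2, 21), (4, -28)) = 49.0408
d((4, 25), (-28, -6)) = 44.5533
d((4, 25), (1, 25)) = 3.0 <-- minimum
d((4, 25), (14, -28)) = 53.9351
d((4, 25), (9, -22)) = 47.2652
d((4, 25), (-13, -5)) = 34.4819
d((4, 25), (-13, 10)) = 22.6716
d((4, 25), (4, -28)) = 53.0
d((-28, -6), (1, 25)) = 42.45
d((-28, -6), (14, -28)) = 47.4131
d((-28, -6), (9, -22)) = 40.3113
d((-28, -6), (-13, -5)) = 15.0333
d((-28, -6), (-13, 10)) = 21.9317
d((-28, -6), (4, -28)) = 38.833
d((1, 25), (14, -28)) = 54.5711
d((1, 25), (9, -22)) = 47.676
d((1, 25), (-13, -5)) = 33.1059
d((1, 25), (-13, 10)) = 20.5183
d((1, 25), (4, -28)) = 53.0848
d((14, -28), (9, -22)) = 7.8102
d((14, -28), (-13, -5)) = 35.4683
d((14, -28), (-13, 10)) = 46.6154
d((14, -28), (4, -28)) = 10.0
d((9, -22), (-13, -5)) = 27.8029
d((9, -22), (-13, 10)) = 38.833
d((9, -22), (4, -28)) = 7.8102
d((-13, -5), (-13, 10)) = 15.0
d((-13, -5), (4, -28)) = 28.6007
d((-13, 10), (4, -28)) = 41.6293

Closest pair: (4, 25) and (1, 25) with distance 3.0

The closest pair is (4, 25) and (1, 25) with Euclidean distance 3.0. For 10 points, brute-force pairwise comparison is shown above. For large n, the divide-and-conquer algorithm (sort by x, recurse on halves, check the dividing strip) achieves O(n log n).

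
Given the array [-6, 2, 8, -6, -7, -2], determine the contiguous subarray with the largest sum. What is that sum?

Using Kadane's algorithm on [-6, 2, 8, -6, -7, -2]:

Scanning through the array:
Position 1 (value 2): max_ending_here = 2, max_so_far = 2
Position 2 (value 8): max_ending_here = 10, max_so_far = 10
Position 3 (value -6): max_ending_here = 4, max_so_far = 10
Position 4 (value -7): max_ending_here = -3, max_so_far = 10
Position 5 (value -2): max_ending_here = -2, max_so_far = 10

Maximum subarray: [2, 8]
Maximum sum: 10

The maximum subarray is [2, 8] with sum 10. This subarray runs from index 1 to index 2.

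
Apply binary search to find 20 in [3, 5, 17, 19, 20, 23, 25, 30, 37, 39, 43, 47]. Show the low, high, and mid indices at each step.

Binary search for 20 in [3, 5, 17, 19, 20, 23, 25, 30, 37, 39, 43, 47]:

lo=0, hi=11, mid=5, arr[mid]=23 -> 23 > 20, search left half
lo=0, hi=4, mid=2, arr[mid]=17 -> 17 < 20, search right half
lo=3, hi=4, mid=3, arr[mid]=19 -> 19 < 20, search right half
lo=4, hi=4, mid=4, arr[mid]=20 -> Found target at index 4!

Binary search finds 20 at index 4 after 4 comparisons. The search repeatedly halves the search space by comparing with the middle element.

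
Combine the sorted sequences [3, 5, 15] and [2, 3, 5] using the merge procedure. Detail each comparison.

Merging process:

Compare 3 vs 2: take 2 from right. Merged: [2]
Compare 3 vs 3: take 3 from left. Merged: [2, 3]
Compare 5 vs 3: take 3 from right. Merged: [2, 3, 3]
Compare 5 vs 5: take 5 from left. Merged: [2, 3, 3, 5]
Compare 15 vs 5: take 5 from right. Merged: [2, 3, 3, 5, 5]
Append remaining from left: [15]. Merged: [2, 3, 3, 5, 5, 15]

Final merged array: [2, 3, 3, 5, 5, 15]
Total comparisons: 5

The merged array is [2, 3, 3, 5, 5, 15], requiring 5 comparisons. The merge step runs in O(n) time where n is the total number of elements.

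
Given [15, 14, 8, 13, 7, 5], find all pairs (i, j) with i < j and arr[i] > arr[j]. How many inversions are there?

Finding inversions in [15, 14, 8, 13, 7, 5]:

(0, 1): arr[0]=15 > arr[1]=14
(0, 2): arr[0]=15 > arr[2]=8
(0, 3): arr[0]=15 > arr[3]=13
(0, 4): arr[0]=15 > arr[4]=7
(0, 5): arr[0]=15 > arr[5]=5
(1, 2): arr[1]=14 > arr[2]=8
(1, 3): arr[1]=14 > arr[3]=13
(1, 4): arr[1]=14 > arr[4]=7
(1, 5): arr[1]=14 > arr[5]=5
(2, 4): arr[2]=8 > arr[4]=7
(2, 5): arr[2]=8 > arr[5]=5
(3, 4): arr[3]=13 > arr[4]=7
(3, 5): arr[3]=13 > arr[5]=5
(4, 5): arr[4]=7 > arr[5]=5

Total inversions: 14

The array has 14 inversion(s): (0,1), (0,2), (0,3), (0,4), (0,5), (1,2), (1,3), (1,4), (1,5), (2,4), (2,5), (3,4), (3,5), (4,5). Each pair (i,j) satisfies i < j and arr[i] > arr[j].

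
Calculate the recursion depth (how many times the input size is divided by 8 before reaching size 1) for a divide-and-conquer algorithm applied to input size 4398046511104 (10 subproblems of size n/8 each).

For divide and conquer with division factor 8:

Problem sizes at each level:
Level 0: 4398046511104
Level 1: 549755813888
Level 2: 68719476736
Level 3: 8589934592
Level 4: 1073741824
Level 5: 134217728
Level 6: 16777216
Level 7: 2097152
Level 8: 262144
Level 9: 32768
Level 10: 4096
Level 11: 512
Level 12: 64
Level 13: 8
Level 14: 1

The root is level 0 and the size-1 base case is level 14 (the tree spans levels 0 through 14, i.e. 15 levels counting the root), so the depth is the number of divisions: log_8(4398046511104) = 14

The recursion tree depth is log_8(4398046511104) = 14. At each level, the problem size is divided by 8, so it takes 14 divisions to reduce to a base case of size 1. The algorithm makes 10 recursive calls at each level.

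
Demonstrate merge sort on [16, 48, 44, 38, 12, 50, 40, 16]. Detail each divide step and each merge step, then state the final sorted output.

Merge sort trace:

Split: [16, 48, 44, 38, 12, 50, 40, 16] -> [16, 48, 44, 38] and [12, 50, 40, 16]
  Split: [16, 48, 44, 38] -> [16, 48] and [44, 38]
    Split: [16, 48] -> [16] and [48]
    Merge: [16] + [48] -> [16, 48]
    Split: [44, 38] -> [44] and [38]
    Merge: [44] + [38] -> [38, 44]
  Merge: [16, 48] + [38, 44] -> [16, 38, 44, 48]
  Split: [12, 50, 40, 16] -> [12, 50] and [40, 16]
    Split: [12, 50] -> [12] and [50]
    Merge: [12] + [50] -> [12, 50]
    Split: [40, 16] -> [40] and [16]
    Merge: [40] + [16] -> [16, 40]
  Merge: [12, 50] + [16, 40] -> [12, 16, 40, 50]
Merge: [16, 38, 44, 48] + [12, 16, 40, 50] -> [12, 16, 16, 38, 40, 44, 48, 50]

Final sorted array: [12, 16, 16, 38, 40, 44, 48, 50]

The merge sort proceeds by recursively splitting the array and merging sorted halves.
After all merges, the sorted array is [12, 16, 16, 38, 40, 44, 48, 50].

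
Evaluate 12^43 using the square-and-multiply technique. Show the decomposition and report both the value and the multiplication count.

Computing 12^43 by squaring (build up from 12^1; each line after the first costs one multiplication):

12^1 = 12
12^2 = (12^1)^2 = 12^2 = 144
12^4 = (12^2)^2 = 144^2 = 20736
12^5 = 12 * 12^4 = 12 * 20736 = 248832
12^10 = (12^5)^2 = 248832^2 = 61917364224
12^20 = (12^10)^2 = 61917364224^2 = 3833759992447475122176
12^21 = 12 * 12^20 = 12 * 3833759992447475122176 = 46005119909369701466112
12^42 = (12^21)^2 = 46005119909369701466112^2 = 2116471057875484488839167999221661362284396544
12^43 = 12 * 12^42 = 12 * 2116471057875484488839167999221661362284396544 = 25397652694505813866070015990659936347412758528

Result: 25397652694505813866070015990659936347412758528
Multiplications needed: 8 (8 lines after 12^1)

12^43 = 25397652694505813866070015990659936347412758528. Using exponentiation by squaring, this requires 8 multiplications. The key idea: if the exponent is even, square the half-power; if odd, multiply by the base once.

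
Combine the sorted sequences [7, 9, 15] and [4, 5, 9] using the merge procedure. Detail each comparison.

Merging process:

Compare 7 vs 4: take 4 from right. Merged: [4]
Compare 7 vs 5: take 5 from right. Merged: [4, 5]
Compare 7 vs 9: take 7 from left. Merged: [4, 5, 7]
Compare 9 vs 9: take 9 from left. Merged: [4, 5, 7, 9]
Compare 15 vs 9: take 9 from right. Merged: [4, 5, 7, 9, 9]
Append remaining from left: [15]. Merged: [4, 5, 7, 9, 9, 15]

Final merged array: [4, 5, 7, 9, 9, 15]
Total comparisons: 5

The merged array is [4, 5, 7, 9, 9, 15], requiring 5 comparisons. The merge step runs in O(n) time where n is the total number of elements.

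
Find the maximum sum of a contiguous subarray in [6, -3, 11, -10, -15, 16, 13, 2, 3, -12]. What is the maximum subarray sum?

Using Kadane's algorithm on [6, -3, 11, -10, -15, 16, 13, 2, 3, -12]:

Scanning through the array:
Position 1 (value -3): max_ending_here = 3, max_so_far = 6
Position 2 (value 11): max_ending_here = 14, max_so_far = 14
Position 3 (value -10): max_ending_here = 4, max_so_far = 14
Position 4 (value -15): max_ending_here = -11, max_so_far = 14
Position 5 (value 16): max_ending_here = 16, max_so_far = 16
Position 6 (value 13): max_ending_here = 29, max_so_far = 29
Position 7 (value 2): max_ending_here = 31, max_so_far = 31
Position 8 (value 3): max_ending_here = 34, max_so_far = 34
Position 9 (value -12): max_ending_here = 22, max_so_far = 34

Maximum subarray: [16, 13, 2, 3]
Maximum sum: 34

The maximum subarray is [16, 13, 2, 3] with sum 34. This subarray runs from index 5 to index 8.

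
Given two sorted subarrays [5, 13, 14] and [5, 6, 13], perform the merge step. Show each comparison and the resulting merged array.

Merging process:

Compare 5 vs 5: take 5 from left. Merged: [5]
Compare 13 vs 5: take 5 from right. Merged: [5, 5]
Compare 13 vs 6: take 6 from right. Merged: [5, 5, 6]
Compare 13 vs 13: take 13 from left. Merged: [5, 5, 6, 13]
Compare 14 vs 13: take 13 from right. Merged: [5, 5, 6, 13, 13]
Append remaining from left: [14]. Merged: [5, 5, 6, 13, 13, 14]

Final merged array: [5, 5, 6, 13, 13, 14]
Total comparisons: 5

The merged array is [5, 5, 6, 13, 13, 14], requiring 5 comparisons. The merge step runs in O(n) time where n is the total number of elements.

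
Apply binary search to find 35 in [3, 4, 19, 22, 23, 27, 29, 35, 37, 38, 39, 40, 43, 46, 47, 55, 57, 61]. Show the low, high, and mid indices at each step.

Binary search for 35 in [3, 4, 19, 22, 23, 27, 29, 35, 37, 38, 39, 40, 43, 46, 47, 55, 57, 61]:

lo=0, hi=17, mid=8, arr[mid]=37 -> 37 > 35, search left half
lo=0, hi=7, mid=3, arr[mid]=22 -> 22 < 35, search right half
lo=4, hi=7, mid=5, arr[mid]=27 -> 27 < 35, search right half
lo=6, hi=7, mid=6, arr[mid]=29 -> 29 < 35, search right half
lo=7, hi=7, mid=7, arr[mid]=35 -> Found target at index 7!

Binary search finds 35 at index 7 after 5 comparisons. The search repeatedly halves the search space by comparing with the middle element.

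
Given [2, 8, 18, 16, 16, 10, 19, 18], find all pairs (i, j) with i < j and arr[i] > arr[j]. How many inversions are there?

Finding inversions in [2, 8, 18, 16, 16, 10, 19, 18]:

(2, 3): arr[2]=18 > arr[3]=16
(2, 4): arr[2]=18 > arr[4]=16
(2, 5): arr[2]=18 > arr[5]=10
(3, 5): arr[3]=16 > arr[5]=10
(4, 5): arr[4]=16 > arr[5]=10
(6, 7): arr[6]=19 > arr[7]=18

Total inversions: 6

The array has 6 inversion(s): (2,3), (2,4), (2,5), (3,5), (4,5), (6,7). Each pair (i,j) satisfies i < j and arr[i] > arr[j].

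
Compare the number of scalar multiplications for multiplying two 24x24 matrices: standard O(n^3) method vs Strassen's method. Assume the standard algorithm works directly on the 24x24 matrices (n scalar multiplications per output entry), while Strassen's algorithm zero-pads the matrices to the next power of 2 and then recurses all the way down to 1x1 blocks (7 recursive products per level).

Matrix multiplication for 24x24 matrices:

Strassen's algorithm requires power-of-2 dimensions. Pad 24x24 to 32x32 (next power of 2).

Standard algorithm: 24^3 = 13824 multiplications
Strassen's algorithm: 7^(log2(32)) = 7^5 = 16807 multiplications
Difference: 13824 - 16807 = -2983 (Strassen uses MORE here due to padding overhead — for small or just-over-power-of-2 n, padding can outweigh the per-level savings)

Standard: 13824 multiplications (24^3). Strassen: 16807 multiplications (7^5, after padding to 32x32). Strassen reduces 8 recursive multiplications to 7 at each level.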